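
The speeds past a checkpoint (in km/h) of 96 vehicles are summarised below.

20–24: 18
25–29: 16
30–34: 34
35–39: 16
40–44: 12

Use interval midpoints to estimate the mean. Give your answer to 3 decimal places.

31.375

Midpoints: 22, 27, 32, 37, 42
Σfm = 18×22 + 16×27 + 34×32 + 16×37 + 12×42 = 3012
n = Σf = 96
Mean = 3012 / 96 = 31.3750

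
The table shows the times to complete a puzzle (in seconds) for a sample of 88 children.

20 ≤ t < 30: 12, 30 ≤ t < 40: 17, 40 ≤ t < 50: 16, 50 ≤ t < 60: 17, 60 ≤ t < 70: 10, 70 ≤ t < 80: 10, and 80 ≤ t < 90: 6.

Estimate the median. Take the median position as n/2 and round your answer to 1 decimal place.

Cumulative frequencies: 12, 29, 45, 62, 72, 82, 88
n = 88; position = n/2 = 44.
This falls in the class 40 ≤ t < 50: L = 40, F = 29, f = 16, h = 10.
Median ≈ 40 + ((44 − 29) / 16) × 10 = 49.3750

49.4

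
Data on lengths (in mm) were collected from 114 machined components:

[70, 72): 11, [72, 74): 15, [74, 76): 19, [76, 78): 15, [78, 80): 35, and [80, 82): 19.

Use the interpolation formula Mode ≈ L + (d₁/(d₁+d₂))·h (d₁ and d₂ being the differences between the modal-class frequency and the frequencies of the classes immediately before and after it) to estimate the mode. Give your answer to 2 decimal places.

79.11

Modal class: [78, 80) (highest frequency 35).
d₁ = 35 − 15 = 20, d₂ = 35 − 19 = 16
Mode ≈ 78 + (20/(20+16)) × 2 = 78 + 1.1111 = 79.1111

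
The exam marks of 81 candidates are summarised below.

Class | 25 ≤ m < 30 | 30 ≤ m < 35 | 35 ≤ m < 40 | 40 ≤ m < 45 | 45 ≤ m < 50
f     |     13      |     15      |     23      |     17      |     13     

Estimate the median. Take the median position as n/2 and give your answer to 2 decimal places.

37.72

Cumulative frequencies: 13, 28, 51, 68, 81
n = 81; position = n/2 = 40.5.
This falls in the class 35 ≤ m < 40: L = 35, F = 28, f = 23, h = 5.
Median ≈ 35 + ((40.5 − 28) / 23) × 5 = 37.7174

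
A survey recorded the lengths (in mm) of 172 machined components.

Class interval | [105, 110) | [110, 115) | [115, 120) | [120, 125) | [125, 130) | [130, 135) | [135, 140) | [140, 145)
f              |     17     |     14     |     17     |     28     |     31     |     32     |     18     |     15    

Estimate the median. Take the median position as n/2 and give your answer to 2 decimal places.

126.61

Cumulative frequencies: 17, 31, 48, 76, 107, 139, 157, 172
n = 172; position = n/2 = 86.
This falls in the class [125, 130): L = 125, F = 76, f = 31, h = 5.
Median ≈ 125 + ((86 − 76) / 31) × 5 = 126.6129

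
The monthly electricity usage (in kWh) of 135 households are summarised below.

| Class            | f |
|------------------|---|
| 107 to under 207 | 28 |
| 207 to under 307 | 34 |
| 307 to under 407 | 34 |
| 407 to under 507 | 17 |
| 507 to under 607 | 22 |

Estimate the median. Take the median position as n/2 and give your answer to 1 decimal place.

323.2

Cumulative frequencies: 28, 62, 96, 113, 135
n = 135; position = n/2 = 67.5.
This falls in the class 307 to under 407: L = 307, F = 62, f = 34, h = 100.
Median ≈ 307 + ((67.5 − 62) / 34) × 100 = 323.1765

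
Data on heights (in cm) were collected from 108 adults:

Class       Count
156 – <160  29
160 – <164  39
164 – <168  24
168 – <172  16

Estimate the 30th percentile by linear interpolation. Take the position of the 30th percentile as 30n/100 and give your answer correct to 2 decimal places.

Cumulative frequencies: 29, 68, 92, 108
n = 108; position = 30n/100 = 32.4.
This falls in the class 160 – <164: L = 160, F = 29, f = 39, h = 4.
30th percentile ≈ 160 + ((32.4 − 29) / 39) × 4 = 160.3487

160.35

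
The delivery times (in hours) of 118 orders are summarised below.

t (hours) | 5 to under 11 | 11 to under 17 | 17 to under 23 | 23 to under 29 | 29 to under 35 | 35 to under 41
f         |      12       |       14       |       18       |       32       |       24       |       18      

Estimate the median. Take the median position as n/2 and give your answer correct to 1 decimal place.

Cumulative frequencies: 12, 26, 44, 76, 100, 118
n = 118; position = n/2 = 59.
This falls in the class 23 to under 29: L = 23, F = 44, f = 32, h = 6.
Median ≈ 23 + ((59 − 44) / 32) × 6 = 25.8125

25.8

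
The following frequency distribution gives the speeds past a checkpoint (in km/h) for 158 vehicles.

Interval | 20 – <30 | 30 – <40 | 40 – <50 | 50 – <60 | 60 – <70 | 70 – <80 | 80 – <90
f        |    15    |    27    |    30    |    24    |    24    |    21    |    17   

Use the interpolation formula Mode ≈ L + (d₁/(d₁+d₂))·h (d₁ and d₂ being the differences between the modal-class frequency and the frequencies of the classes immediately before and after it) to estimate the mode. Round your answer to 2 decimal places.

Modal class: 40 – <50 (highest frequency 30).
d₁ = 30 − 27 = 3, d₂ = 30 − 24 = 6
Mode ≈ 40 + (3/(3+6)) × 10 = 40 + 3.3333 = 43.3333

43.33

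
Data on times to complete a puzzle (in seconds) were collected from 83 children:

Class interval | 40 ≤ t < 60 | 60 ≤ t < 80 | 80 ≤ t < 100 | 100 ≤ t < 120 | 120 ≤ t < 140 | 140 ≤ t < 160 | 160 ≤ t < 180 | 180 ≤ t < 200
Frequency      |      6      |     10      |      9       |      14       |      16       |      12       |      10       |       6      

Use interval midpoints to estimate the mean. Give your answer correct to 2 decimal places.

Midpoints: 50, 70, 90, 110, 130, 150, 170, 190
Σfm = 6×50 + 10×70 + 9×90 + 14×110 + 16×130 + 12×150 + 10×170 + 6×190 = 10070
n = Σf = 83
Mean = 10070 / 83 = 121.3253

121.33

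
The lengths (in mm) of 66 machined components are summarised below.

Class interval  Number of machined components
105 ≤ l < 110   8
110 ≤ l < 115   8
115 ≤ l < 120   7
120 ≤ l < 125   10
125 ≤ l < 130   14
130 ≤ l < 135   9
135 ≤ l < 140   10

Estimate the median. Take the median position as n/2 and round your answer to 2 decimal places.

Cumulative frequencies: 8, 16, 23, 33, 47, 56, 66
n = 66; position = n/2 = 33.
This falls in the class 120 ≤ l < 125: L = 120, F = 23, f = 10, h = 5.
Median ≈ 120 + ((33 − 23) / 10) × 5 = 125.0000

125.00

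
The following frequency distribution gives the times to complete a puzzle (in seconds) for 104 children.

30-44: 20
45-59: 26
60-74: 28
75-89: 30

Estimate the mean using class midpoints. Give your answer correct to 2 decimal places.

61.81

Midpoints: 37, 52, 67, 82
Σfm = 20×37 + 26×52 + 28×67 + 30×82 = 6428
n = Σf = 104
Mean = 6428 / 104 = 61.8077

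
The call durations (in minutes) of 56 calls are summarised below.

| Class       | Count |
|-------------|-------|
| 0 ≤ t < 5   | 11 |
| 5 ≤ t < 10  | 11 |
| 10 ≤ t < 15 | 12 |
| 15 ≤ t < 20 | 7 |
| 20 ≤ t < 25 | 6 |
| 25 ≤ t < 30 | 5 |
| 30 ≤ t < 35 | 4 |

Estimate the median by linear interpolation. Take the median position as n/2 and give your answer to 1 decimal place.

Cumulative frequencies: 11, 22, 34, 41, 47, 52, 56
n = 56; position = n/2 = 28.
This falls in the class 10 ≤ t < 15: L = 10, F = 22, f = 12, h = 5.
Median ≈ 10 + ((28 − 22) / 12) × 5 = 12.5000

12.5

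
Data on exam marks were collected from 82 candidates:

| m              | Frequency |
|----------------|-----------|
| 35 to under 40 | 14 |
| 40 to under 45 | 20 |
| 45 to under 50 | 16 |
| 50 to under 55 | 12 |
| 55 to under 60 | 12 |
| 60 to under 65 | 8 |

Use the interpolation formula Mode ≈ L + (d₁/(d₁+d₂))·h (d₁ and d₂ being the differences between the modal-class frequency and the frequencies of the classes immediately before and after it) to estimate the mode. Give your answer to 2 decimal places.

Modal class: 40 to under 45 (highest frequency 20).
d₁ = 20 − 14 = 6, d₂ = 20 − 16 = 4
Mode ≈ 40 + (6/(6+4)) × 5 = 40 + 3.0000 = 43.0000

43.00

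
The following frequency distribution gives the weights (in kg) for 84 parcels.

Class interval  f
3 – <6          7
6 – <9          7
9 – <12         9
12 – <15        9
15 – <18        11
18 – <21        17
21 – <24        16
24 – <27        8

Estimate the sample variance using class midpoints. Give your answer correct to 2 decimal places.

Midpoints: 4.5, 7.5, 10.5, 13.5, 16.5, 19.5, 22.5, 25.5
n = 84, Σfm = 1377, mean = 16.3929
Σfm² = 25929
Σf(m − x̄)² = Σfm² − (Σfm)²/n = 25929 − 1377²/84 = 3356.0357
Sample variance = 3356.0357 / 83 = 40.4342

40.43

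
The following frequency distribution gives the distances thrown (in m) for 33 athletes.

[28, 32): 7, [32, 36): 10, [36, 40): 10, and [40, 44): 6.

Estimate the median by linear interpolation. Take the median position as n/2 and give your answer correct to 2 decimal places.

Cumulative frequencies: 7, 17, 27, 33
n = 33; position = n/2 = 16.5.
This falls in the class [32, 36): L = 32, F = 7, f = 10, h = 4.
Median ≈ 32 + ((16.5 − 7) / 10) × 4 = 35.8000

35.80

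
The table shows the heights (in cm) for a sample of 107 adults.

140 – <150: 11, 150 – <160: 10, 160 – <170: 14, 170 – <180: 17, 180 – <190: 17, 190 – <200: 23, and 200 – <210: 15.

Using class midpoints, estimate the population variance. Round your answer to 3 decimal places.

Midpoints: 145, 155, 165, 175, 185, 195, 205
n = 107, Σfm = 19135, mean = 178.8318
Σfm² = 3460075
Σf(m − x̄)² = Σfm² − (Σfm)²/n = 3460075 − 19135²/107 = 38128.9720
Population variance = 38128.9720 / 107 = 356.3455

356.346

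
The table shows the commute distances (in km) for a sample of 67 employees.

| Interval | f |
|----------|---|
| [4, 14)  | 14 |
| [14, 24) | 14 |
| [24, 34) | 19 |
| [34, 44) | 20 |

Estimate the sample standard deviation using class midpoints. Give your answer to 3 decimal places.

Midpoints: 9, 19, 29, 39
n = 67, Σfm = 1723, mean = 25.7164
Σfm² = 52587
Σf(m − x̄)² = Σfm² − (Σfm)²/n = 52587 − 1723²/67 = 8277.6119
Sample variance = 8277.6119 / 66 = 125.4184
Standard deviation = √125.4184 = 11.1990

11.199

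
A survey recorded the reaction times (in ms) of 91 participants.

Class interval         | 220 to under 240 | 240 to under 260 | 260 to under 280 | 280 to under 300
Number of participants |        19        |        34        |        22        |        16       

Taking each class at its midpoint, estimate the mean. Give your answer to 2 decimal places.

257.69

Midpoints: 230, 250, 270, 290
Σfm = 19×230 + 34×250 + 22×270 + 16×290 = 23450
n = Σf = 91
Mean = 23450 / 91 = 257.6923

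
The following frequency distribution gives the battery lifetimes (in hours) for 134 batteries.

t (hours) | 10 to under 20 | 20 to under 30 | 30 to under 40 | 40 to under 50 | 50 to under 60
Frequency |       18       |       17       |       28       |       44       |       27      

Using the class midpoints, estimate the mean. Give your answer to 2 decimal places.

38.36

Midpoints: 15, 25, 35, 45, 55
Σfm = 18×15 + 17×25 + 28×35 + 44×45 + 27×55 = 5140
n = Σf = 134
Mean = 5140 / 134 = 38.3582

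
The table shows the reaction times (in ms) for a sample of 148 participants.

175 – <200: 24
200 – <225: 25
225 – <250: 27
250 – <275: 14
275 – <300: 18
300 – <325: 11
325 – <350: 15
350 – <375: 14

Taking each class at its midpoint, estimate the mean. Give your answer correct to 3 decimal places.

261.149

Midpoints: 187.5, 212.5, 237.5, 262.5, 287.5, 312.5, 337.5, 362.5
Σfm = 24×187.5 + 25×212.5 + 27×237.5 + 14×262.5 + 18×287.5 + 11×312.5 + 15×337.5 + 14×362.5 = 38650
n = Σf = 148
Mean = 38650 / 148 = 261.1486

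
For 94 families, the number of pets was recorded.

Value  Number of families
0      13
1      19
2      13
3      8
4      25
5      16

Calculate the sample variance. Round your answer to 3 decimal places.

3.047

Values: 0, 1, 2, 3, 4, 5
n = 94, Σfx = 249, mean = 2.6489
Σfx² = 943
Σf(x − x̄)² = Σfx² − (Σfx)²/n = 943 − 249²/94 = 283.4149
Sample variance = 283.4149 / 93 = 3.0475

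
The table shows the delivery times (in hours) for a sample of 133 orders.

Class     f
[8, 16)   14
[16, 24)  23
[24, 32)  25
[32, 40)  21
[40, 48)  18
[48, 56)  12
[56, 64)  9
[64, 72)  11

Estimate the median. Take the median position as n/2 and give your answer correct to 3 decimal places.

Cumulative frequencies: 14, 37, 62, 83, 101, 113, 122, 133
n = 133; position = n/2 = 66.5.
This falls in the class [32, 40): L = 32, F = 62, f = 21, h = 8.
Median ≈ 32 + ((66.5 − 62) / 21) × 8 = 33.7143

33.714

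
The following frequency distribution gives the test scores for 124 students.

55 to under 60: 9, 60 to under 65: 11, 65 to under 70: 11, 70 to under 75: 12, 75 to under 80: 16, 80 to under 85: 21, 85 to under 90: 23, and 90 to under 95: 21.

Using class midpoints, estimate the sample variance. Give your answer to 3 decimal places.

120.960

Midpoints: 57.5, 62.5, 67.5, 72.5, 77.5, 82.5, 87.5, 92.5
n = 124, Σfm = 9745, mean = 78.5887
Σfm² = 780725
Σf(m − x̄)² = Σfm² − (Σfm)²/n = 780725 − 9745²/124 = 14878.0242
Sample variance = 14878.0242 / 123 = 120.9595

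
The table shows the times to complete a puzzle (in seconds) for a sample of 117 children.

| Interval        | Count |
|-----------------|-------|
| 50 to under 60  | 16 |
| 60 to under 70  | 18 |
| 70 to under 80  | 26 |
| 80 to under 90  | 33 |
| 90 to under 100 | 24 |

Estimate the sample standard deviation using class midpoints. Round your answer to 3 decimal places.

Midpoints: 55, 65, 75, 85, 95
n = 117, Σfm = 9085, mean = 77.6496
Σfm² = 725725
Σf(m − x̄)² = Σfm² − (Σfm)²/n = 725725 − 9085²/117 = 20278.6325
Sample variance = 20278.6325 / 116 = 174.8158
Standard deviation = √174.8158 = 13.2218

13.222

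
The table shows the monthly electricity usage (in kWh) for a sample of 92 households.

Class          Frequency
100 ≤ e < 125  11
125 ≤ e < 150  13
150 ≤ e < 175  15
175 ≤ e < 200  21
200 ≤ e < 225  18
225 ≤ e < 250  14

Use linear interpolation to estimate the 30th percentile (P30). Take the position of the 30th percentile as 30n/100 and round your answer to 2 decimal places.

Cumulative frequencies: 11, 24, 39, 60, 78, 92
n = 92; position = 30n/100 = 27.6.
This falls in the class 150 ≤ e < 175: L = 150, F = 24, f = 15, h = 25.
30th percentile ≈ 150 + ((27.6 − 24) / 15) × 25 = 156.0000

156.00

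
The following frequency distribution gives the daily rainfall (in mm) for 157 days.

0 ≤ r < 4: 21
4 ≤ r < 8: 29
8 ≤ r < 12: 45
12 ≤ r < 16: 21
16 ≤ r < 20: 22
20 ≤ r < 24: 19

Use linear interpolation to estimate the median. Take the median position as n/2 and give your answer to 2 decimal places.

Cumulative frequencies: 21, 50, 95, 116, 138, 157
n = 157; position = n/2 = 78.5.
This falls in the class 8 ≤ r < 12: L = 8, F = 50, f = 45, h = 4.
Median ≈ 8 + ((78.5 − 50) / 45) × 4 = 10.5333

10.53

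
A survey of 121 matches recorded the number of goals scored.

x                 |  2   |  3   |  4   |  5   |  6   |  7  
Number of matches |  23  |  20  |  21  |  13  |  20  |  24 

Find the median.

Cumulative frequencies: 23, 43, 64, 77, 97, 121
n = 121, so the median is the value in position (n+1)/2 = 61.
Position 61 falls at value 4.

4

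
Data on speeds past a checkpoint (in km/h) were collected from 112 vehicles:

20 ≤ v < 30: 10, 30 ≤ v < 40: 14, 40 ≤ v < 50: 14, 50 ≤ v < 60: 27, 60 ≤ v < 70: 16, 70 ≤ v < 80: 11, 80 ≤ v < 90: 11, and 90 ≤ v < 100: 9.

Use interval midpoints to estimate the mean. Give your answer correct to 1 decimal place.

58.1

Midpoints: 25, 35, 45, 55, 65, 75, 85, 95
Σfm = 10×25 + 14×35 + 14×45 + 27×55 + 16×65 + 11×75 + 11×85 + 9×95 = 6510
n = Σf = 112
Mean = 6510 / 112 = 58.1250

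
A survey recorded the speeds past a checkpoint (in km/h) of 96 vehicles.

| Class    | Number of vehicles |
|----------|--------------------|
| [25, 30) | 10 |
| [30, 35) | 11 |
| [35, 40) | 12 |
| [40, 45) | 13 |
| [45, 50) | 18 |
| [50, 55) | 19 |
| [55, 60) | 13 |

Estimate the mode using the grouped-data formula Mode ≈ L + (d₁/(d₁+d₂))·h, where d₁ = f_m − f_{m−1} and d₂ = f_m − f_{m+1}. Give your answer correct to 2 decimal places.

50.71

Modal class: [50, 55) (highest frequency 19).
d₁ = 19 − 18 = 1, d₂ = 19 − 13 = 6
Mode ≈ 50 + (1/(1+6)) × 5 = 50 + 0.7143 = 50.7143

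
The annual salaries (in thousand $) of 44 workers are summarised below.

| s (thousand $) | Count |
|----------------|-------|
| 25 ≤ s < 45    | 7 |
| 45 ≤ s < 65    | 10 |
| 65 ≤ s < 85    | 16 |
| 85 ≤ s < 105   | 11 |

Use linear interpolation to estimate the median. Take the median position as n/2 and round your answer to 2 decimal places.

71.25

Cumulative frequencies: 7, 17, 33, 44
n = 44; position = n/2 = 22.
This falls in the class 65 ≤ s < 85: L = 65, F = 17, f = 16, h = 20.
Median ≈ 65 + ((22 − 17) / 16) × 20 = 71.2500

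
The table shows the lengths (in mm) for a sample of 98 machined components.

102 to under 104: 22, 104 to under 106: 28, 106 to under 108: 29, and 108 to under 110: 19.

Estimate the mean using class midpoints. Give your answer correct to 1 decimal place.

Midpoints: 103, 105, 107, 109
Σfm = 22×103 + 28×105 + 29×107 + 19×109 = 10380
n = Σf = 98
Mean = 10380 / 98 = 105.9184

105.9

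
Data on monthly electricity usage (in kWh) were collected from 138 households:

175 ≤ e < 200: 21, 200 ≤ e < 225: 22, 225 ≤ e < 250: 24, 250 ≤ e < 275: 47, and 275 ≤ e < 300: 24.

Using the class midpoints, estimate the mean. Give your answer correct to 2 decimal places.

Midpoints: 187.5, 212.5, 237.5, 262.5, 287.5
Σfm = 21×187.5 + 22×212.5 + 24×237.5 + 47×262.5 + 24×287.5 = 33550
n = Σf = 138
Mean = 33550 / 138 = 243.1159

243.12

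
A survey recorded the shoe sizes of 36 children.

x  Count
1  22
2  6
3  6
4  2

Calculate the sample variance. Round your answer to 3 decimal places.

Values: 1, 2, 3, 4
n = 36, Σfx = 60, mean = 1.6667
Σfx² = 132
Σf(x − x̄)² = Σfx² − (Σfx)²/n = 132 − 60²/36 = 32.0000
Sample variance = 32.0000 / 35 = 0.9143

0.914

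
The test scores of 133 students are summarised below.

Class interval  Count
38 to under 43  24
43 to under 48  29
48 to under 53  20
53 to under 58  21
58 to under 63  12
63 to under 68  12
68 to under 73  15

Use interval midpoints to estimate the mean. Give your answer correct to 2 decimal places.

52.91

Midpoints: 40.5, 45.5, 50.5, 55.5, 60.5, 65.5, 70.5
Σfm = 24×40.5 + 29×45.5 + 20×50.5 + 21×55.5 + 12×60.5 + 12×65.5 + 15×70.5 = 7036.5
n = Σf = 133
Mean = 7036.5 / 133 = 52.9060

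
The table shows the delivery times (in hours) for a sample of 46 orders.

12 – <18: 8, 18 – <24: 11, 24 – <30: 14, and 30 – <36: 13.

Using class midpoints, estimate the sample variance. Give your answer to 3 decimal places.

Midpoints: 15, 21, 27, 33
n = 46, Σfm = 1158, mean = 25.1739
Σfm² = 31014
Σf(m − x̄)² = Σfm² − (Σfm)²/n = 31014 − 1158²/46 = 1862.6087
Sample variance = 1862.6087 / 45 = 41.3913

41.391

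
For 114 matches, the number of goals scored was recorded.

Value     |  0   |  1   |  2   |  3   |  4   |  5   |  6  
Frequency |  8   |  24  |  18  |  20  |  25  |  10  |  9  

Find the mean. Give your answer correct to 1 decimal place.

2.8

Values: 0, 1, 2, 3, 4, 5, 6
Σfx = 8×0 + 24×1 + 18×2 + 20×3 + 25×4 + 10×5 + 9×6 = 324
n = Σf = 114
Mean = 324 / 114 = 2.8421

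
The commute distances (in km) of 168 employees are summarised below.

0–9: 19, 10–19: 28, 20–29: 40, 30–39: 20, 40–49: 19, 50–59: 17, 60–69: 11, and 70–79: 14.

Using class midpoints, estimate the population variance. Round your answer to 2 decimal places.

435.88

Midpoints: 4.5, 14.5, 24.5, 34.5, 44.5, 54.5, 64.5, 74.5
n = 168, Σfm = 5686, mean = 33.8452
Σfm² = 265672
Σf(m − x̄)² = Σfm² − (Σfm)²/n = 265672 − 5686²/168 = 73227.9762
Population variance = 73227.9762 / 168 = 435.8808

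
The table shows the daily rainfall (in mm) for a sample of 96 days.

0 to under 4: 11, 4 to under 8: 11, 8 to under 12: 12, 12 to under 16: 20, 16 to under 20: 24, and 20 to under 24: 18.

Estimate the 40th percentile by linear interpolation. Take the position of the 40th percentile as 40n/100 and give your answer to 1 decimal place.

12.9

Cumulative frequencies: 11, 22, 34, 54, 78, 96
n = 96; position = 40n/100 = 38.4.
This falls in the class 12 to under 16: L = 12, F = 34, f = 20, h = 4.
40th percentile ≈ 12 + ((38.4 − 34) / 20) × 4 = 12.8800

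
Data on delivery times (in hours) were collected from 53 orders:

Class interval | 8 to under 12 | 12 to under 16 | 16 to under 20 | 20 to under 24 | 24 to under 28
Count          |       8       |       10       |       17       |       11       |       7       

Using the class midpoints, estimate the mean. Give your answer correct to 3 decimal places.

Midpoints: 10, 14, 18, 22, 26
Σfm = 8×10 + 10×14 + 17×18 + 11×22 + 7×26 = 950
n = Σf = 53
Mean = 950 / 53 = 17.9245

17.925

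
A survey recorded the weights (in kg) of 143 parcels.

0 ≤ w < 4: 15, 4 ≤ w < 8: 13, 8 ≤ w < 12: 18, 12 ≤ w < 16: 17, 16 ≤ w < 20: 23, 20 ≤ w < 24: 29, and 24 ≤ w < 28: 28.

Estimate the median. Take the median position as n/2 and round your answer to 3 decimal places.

17.478

Cumulative frequencies: 15, 28, 46, 63, 86, 115, 143
n = 143; position = n/2 = 71.5.
This falls in the class 16 ≤ w < 20: L = 16, F = 63, f = 23, h = 4.
Median ≈ 16 + ((71.5 − 63) / 23) × 4 = 17.4783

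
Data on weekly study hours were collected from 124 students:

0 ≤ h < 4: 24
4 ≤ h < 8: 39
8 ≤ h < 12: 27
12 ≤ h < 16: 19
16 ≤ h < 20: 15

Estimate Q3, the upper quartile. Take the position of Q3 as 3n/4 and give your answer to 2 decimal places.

Cumulative frequencies: 24, 63, 90, 109, 124
n = 124; position = 3n/4 = 93.
This falls in the class 12 ≤ h < 16: L = 12, F = 90, f = 19, h = 4.
Upper quartile ≈ 12 + ((93 − 90) / 19) × 4 = 12.6316

12.63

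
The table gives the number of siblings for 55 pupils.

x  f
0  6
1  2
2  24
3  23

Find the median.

Cumulative frequencies: 6, 8, 32, 55
n = 55, so the median is the value in position (n+1)/2 = 28.
Position 28 falls at value 2.

2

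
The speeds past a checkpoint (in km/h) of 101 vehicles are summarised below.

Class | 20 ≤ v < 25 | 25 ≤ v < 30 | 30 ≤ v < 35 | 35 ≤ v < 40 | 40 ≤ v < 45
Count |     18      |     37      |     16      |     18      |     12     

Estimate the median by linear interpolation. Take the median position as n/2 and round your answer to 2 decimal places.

29.39

Cumulative frequencies: 18, 55, 71, 89, 101
n = 101; position = n/2 = 50.5.
This falls in the class 25 ≤ v < 30: L = 25, F = 18, f = 37, h = 5.
Median ≈ 25 + ((50.5 − 18) / 37) × 5 = 29.3919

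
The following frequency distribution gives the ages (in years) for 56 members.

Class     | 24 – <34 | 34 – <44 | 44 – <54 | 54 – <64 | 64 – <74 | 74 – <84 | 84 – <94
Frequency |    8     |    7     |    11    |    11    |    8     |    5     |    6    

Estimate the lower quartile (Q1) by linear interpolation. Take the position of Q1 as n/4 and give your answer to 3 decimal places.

Cumulative frequencies: 8, 15, 26, 37, 45, 50, 56
n = 56; position = n/4 = 14.
This falls in the class 34 – <44: L = 34, F = 8, f = 7, h = 10.
Lower quartile ≈ 34 + ((14 − 8) / 7) × 10 = 42.5714

42.571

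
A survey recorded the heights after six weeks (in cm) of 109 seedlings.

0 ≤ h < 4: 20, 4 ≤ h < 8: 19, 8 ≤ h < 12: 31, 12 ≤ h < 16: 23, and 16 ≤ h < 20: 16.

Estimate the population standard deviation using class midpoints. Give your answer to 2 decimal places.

5.22

Midpoints: 2, 6, 10, 14, 18
n = 109, Σfm = 1074, mean = 9.8532
Σfm² = 13556
Σf(m − x̄)² = Σfm² − (Σfm)²/n = 13556 − 1074²/109 = 2973.6514
Population variance = 2973.6514 / 109 = 27.2812
Standard deviation = √27.2812 = 5.2231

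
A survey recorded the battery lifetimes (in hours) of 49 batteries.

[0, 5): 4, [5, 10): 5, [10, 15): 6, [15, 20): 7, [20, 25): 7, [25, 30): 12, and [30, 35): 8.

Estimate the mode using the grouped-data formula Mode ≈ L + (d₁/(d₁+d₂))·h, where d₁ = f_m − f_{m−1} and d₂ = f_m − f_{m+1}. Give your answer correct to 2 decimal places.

27.78

Modal class: [25, 30) (highest frequency 12).
d₁ = 12 − 7 = 5, d₂ = 12 − 8 = 4
Mode ≈ 25 + (5/(5+4)) × 5 = 25 + 2.7778 = 27.7778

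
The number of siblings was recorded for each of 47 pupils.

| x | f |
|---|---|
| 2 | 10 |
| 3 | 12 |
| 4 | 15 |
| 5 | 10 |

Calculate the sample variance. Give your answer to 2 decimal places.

1.12

Values: 2, 3, 4, 5
n = 47, Σfx = 166, mean = 3.5319
Σfx² = 638
Σf(x − x̄)² = Σfx² − (Σfx)²/n = 638 − 166²/47 = 51.7021
Sample variance = 51.7021 / 46 = 1.1240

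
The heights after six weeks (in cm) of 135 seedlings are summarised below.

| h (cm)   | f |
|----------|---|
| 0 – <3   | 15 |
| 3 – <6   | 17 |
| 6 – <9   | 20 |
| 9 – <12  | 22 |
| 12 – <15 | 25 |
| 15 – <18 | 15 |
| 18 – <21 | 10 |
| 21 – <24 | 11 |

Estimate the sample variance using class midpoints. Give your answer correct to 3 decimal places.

38.104

Midpoints: 1.5, 4.5, 7.5, 10.5, 13.5, 16.5, 19.5, 22.5
n = 135, Σfm = 1507.5, mean = 11.1667
Σfm² = 21939.75
Σf(m − x̄)² = Σfm² − (Σfm)²/n = 21939.75 − 1507.5²/135 = 5106.0000
Sample variance = 5106.0000 / 134 = 38.1045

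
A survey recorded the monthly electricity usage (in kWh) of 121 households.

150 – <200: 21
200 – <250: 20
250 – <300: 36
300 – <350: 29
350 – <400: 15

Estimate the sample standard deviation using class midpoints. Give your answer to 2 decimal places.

Midpoints: 175, 225, 275, 325, 375
n = 121, Σfm = 33125, mean = 273.7603
Σfm² = 9550625
Σf(m − x̄)² = Σfm² − (Σfm)²/n = 9550625 − 33125²/121 = 482314.0496
Sample variance = 482314.0496 / 120 = 4019.2837
Standard deviation = √4019.2837 = 63.3978

63.40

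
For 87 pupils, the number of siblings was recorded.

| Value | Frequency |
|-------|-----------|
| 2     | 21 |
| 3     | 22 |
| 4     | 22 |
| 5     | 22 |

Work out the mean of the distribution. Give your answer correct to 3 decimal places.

Values: 2, 3, 4, 5
Σfx = 21×2 + 22×3 + 22×4 + 22×5 = 306
n = Σf = 87
Mean = 306 / 87 = 3.5172

3.517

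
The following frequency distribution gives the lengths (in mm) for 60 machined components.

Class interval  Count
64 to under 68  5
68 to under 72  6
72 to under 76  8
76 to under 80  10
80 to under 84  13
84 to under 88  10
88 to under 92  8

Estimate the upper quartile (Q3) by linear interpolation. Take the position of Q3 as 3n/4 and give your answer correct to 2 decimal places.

Cumulative frequencies: 5, 11, 19, 29, 42, 52, 60
n = 60; position = 3n/4 = 45.
This falls in the class 84 to under 88: L = 84, F = 42, f = 10, h = 4.
Upper quartile ≈ 84 + ((45 − 42) / 10) × 4 = 85.2000

85.20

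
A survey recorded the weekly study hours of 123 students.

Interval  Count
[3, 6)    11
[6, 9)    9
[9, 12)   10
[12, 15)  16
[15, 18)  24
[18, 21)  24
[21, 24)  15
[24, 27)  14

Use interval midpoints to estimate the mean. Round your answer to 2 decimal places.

Midpoints: 4.5, 7.5, 10.5, 13.5, 16.5, 19.5, 22.5, 25.5
Σfm = 11×4.5 + 9×7.5 + 10×10.5 + 16×13.5 + 24×16.5 + 24×19.5 + 15×22.5 + 14×25.5 = 1996.5
n = Σf = 123
Mean = 1996.5 / 123 = 16.2317

16.23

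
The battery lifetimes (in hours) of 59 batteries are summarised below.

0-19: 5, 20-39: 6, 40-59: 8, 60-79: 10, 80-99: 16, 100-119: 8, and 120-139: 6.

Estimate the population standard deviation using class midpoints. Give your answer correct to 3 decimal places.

Midpoints: 9.5, 29.5, 49.5, 69.5, 89.5, 109.5, 129.5
n = 59, Σfm = 4400.5, mean = 74.5847
Σfm² = 398284.75
Σf(m − x̄)² = Σfm² − (Σfm)²/n = 398284.75 − 4400.5²/59 = 70074.5763
Population variance = 70074.5763 / 59 = 1187.7047
Standard deviation = √1187.7047 = 34.4631

34.463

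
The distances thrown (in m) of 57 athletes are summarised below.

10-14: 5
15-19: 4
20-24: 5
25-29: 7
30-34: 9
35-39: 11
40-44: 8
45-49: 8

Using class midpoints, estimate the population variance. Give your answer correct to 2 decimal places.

113.13

Midpoints: 12, 17, 22, 27, 32, 37, 42, 47
n = 57, Σfm = 1834, mean = 32.1754
Σfm² = 65458
Σf(m − x̄)² = Σfm² − (Σfm)²/n = 65458 − 1834²/57 = 6448.2456
Population variance = 6448.2456 / 57 = 113.1271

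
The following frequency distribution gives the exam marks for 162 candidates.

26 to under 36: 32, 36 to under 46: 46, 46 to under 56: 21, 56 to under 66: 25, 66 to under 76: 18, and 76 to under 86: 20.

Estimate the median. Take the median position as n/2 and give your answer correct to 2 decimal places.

47.43

Cumulative frequencies: 32, 78, 99, 124, 142, 162
n = 162; position = n/2 = 81.
This falls in the class 46 to under 56: L = 46, F = 78, f = 21, h = 10.
Median ≈ 46 + ((81 − 78) / 21) × 10 = 47.4286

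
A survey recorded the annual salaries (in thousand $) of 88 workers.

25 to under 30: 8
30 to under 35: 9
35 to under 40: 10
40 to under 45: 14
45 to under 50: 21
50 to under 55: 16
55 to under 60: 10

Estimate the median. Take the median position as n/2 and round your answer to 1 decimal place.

Cumulative frequencies: 8, 17, 27, 41, 62, 78, 88
n = 88; position = n/2 = 44.
This falls in the class 45 to under 50: L = 45, F = 41, f = 21, h = 5.
Median ≈ 45 + ((44 − 41) / 21) × 5 = 45.7143

45.7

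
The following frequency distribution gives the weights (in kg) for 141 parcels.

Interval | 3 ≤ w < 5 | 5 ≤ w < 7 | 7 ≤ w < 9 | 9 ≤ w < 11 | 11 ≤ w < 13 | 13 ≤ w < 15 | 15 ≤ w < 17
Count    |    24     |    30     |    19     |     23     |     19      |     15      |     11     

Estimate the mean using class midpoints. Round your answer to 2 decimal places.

Midpoints: 4, 6, 8, 10, 12, 14, 16
Σfm = 24×4 + 30×6 + 19×8 + 23×10 + 19×12 + 15×14 + 11×16 = 1272
n = Σf = 141
Mean = 1272 / 141 = 9.0213

9.02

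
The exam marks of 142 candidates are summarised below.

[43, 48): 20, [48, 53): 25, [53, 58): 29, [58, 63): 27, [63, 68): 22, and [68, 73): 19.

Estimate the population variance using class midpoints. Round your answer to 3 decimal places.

Midpoints: 45.5, 50.5, 55.5, 60.5, 65.5, 70.5
n = 142, Σfm = 8196, mean = 57.7183
Σfm² = 482135.5
Σf(m − x̄)² = Σfm² − (Σfm)²/n = 482135.5 − 8196²/142 = 9076.2324
Population variance = 9076.2324 / 142 = 63.9171

63.917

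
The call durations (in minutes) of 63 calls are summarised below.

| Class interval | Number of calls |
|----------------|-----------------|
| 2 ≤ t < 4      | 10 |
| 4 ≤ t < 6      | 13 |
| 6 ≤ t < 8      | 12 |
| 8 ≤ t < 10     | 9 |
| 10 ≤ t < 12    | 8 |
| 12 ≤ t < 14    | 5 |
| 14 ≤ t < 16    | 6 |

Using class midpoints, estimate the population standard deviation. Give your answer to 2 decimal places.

Midpoints: 3, 5, 7, 9, 11, 13, 15
n = 63, Σfm = 503, mean = 7.9841
Σfm² = 4895
Σf(m − x̄)² = Σfm² − (Σfm)²/n = 4895 − 503²/63 = 878.9841
Population variance = 878.9841 / 63 = 13.9521
Standard deviation = √13.9521 = 3.7353

3.74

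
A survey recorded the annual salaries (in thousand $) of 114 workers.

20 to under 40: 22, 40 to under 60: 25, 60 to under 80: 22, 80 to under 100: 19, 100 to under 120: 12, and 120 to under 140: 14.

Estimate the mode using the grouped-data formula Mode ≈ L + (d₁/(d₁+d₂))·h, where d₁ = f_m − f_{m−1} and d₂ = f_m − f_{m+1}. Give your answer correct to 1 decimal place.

Modal class: 40 to under 60 (highest frequency 25).
d₁ = 25 − 22 = 3, d₂ = 25 − 22 = 3
Mode ≈ 40 + (3/(3+3)) × 20 = 40 + 10.0000 = 50.0000

50.0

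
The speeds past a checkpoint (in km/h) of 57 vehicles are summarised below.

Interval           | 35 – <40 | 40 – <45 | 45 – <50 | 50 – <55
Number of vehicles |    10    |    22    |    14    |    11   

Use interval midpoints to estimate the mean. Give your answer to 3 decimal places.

44.781

Midpoints: 37.5, 42.5, 47.5, 52.5
Σfm = 10×37.5 + 22×42.5 + 14×47.5 + 11×52.5 = 2552.5
n = Σf = 57
Mean = 2552.5 / 57 = 44.7807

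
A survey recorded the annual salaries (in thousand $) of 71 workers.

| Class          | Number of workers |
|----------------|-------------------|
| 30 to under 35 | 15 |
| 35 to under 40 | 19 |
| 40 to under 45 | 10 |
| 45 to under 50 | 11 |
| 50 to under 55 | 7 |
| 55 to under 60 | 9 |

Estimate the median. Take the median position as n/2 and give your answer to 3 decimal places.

40.750

Cumulative frequencies: 15, 34, 44, 55, 62, 71
n = 71; position = n/2 = 35.5.
This falls in the class 40 to under 45: L = 40, F = 34, f = 10, h = 5.
Median ≈ 40 + ((35.5 − 34) / 10) × 5 = 40.7500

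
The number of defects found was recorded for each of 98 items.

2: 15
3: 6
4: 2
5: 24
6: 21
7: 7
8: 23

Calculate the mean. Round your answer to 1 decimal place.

Values: 2, 3, 4, 5, 6, 7, 8
Σfx = 15×2 + 6×3 + 2×4 + 24×5 + 21×6 + 7×7 + 23×8 = 535
n = Σf = 98
Mean = 535 / 98 = 5.4592

5.5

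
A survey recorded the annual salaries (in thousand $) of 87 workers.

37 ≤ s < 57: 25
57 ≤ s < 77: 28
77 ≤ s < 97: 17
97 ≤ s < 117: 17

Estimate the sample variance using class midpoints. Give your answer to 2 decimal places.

475.49

Midpoints: 47, 67, 87, 107
n = 87, Σfm = 6349, mean = 72.9770
Σfm² = 504223
Σf(m − x̄)² = Σfm² − (Σfm)²/n = 504223 − 6349²/87 = 40891.9540
Sample variance = 40891.9540 / 86 = 475.4878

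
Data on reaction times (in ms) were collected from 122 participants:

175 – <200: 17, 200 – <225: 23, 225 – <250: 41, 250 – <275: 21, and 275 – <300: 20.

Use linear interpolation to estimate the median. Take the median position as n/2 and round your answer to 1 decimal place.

Cumulative frequencies: 17, 40, 81, 102, 122
n = 122; position = n/2 = 61.
This falls in the class 225 – <250: L = 225, F = 40, f = 41, h = 25.
Median ≈ 225 + ((61 − 40) / 41) × 25 = 237.8049

237.8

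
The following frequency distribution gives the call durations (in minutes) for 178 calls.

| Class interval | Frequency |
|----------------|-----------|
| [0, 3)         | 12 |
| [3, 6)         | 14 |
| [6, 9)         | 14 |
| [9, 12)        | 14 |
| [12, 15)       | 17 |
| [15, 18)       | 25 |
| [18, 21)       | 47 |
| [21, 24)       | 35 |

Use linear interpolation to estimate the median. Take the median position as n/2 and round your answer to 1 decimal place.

Cumulative frequencies: 12, 26, 40, 54, 71, 96, 143, 178
n = 178; position = n/2 = 89.
This falls in the class [15, 18): L = 15, F = 71, f = 25, h = 3.
Median ≈ 15 + ((89 − 71) / 25) × 3 = 17.1600

17.2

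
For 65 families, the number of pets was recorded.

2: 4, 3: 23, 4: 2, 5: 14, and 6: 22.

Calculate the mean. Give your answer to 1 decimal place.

Values: 2, 3, 4, 5, 6
Σfx = 4×2 + 23×3 + 2×4 + 14×5 + 22×6 = 287
n = Σf = 65
Mean = 287 / 65 = 4.4154

4.4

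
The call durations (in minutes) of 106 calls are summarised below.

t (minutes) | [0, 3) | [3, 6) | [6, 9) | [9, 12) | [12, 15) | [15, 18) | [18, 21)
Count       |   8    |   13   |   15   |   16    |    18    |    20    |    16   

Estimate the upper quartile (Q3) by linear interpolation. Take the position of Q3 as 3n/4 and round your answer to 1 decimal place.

16.4

Cumulative frequencies: 8, 21, 36, 52, 70, 90, 106
n = 106; position = 3n/4 = 79.5.
This falls in the class [15, 18): L = 15, F = 70, f = 20, h = 3.
Upper quartile ≈ 15 + ((79.5 − 70) / 20) × 3 = 16.4250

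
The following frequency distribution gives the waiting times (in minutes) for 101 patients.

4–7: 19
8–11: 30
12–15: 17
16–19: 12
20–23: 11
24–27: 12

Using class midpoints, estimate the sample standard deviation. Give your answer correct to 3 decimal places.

6.572

Midpoints: 5.5, 9.5, 13.5, 17.5, 21.5, 25.5
n = 101, Σfm = 1371.5, mean = 13.5792
Σfm² = 22943.25
Σf(m − x̄)² = Σfm² − (Σfm)²/n = 22943.25 − 1371.5²/101 = 4319.3663
Sample variance = 4319.3663 / 100 = 43.1937
Standard deviation = √43.1937 = 6.5722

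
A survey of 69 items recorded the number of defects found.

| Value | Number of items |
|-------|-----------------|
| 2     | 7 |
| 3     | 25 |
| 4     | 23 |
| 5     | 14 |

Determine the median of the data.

Cumulative frequencies: 7, 32, 55, 69
n = 69, so the median is the value in position (n+1)/2 = 35.
Position 35 falls at value 4.

4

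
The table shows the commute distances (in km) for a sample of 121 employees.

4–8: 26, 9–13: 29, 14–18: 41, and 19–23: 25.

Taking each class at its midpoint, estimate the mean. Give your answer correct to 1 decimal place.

13.7

Midpoints: 6, 11, 16, 21
Σfm = 26×6 + 29×11 + 41×16 + 25×21 = 1656
n = Σf = 121
Mean = 1656 / 121 = 13.6860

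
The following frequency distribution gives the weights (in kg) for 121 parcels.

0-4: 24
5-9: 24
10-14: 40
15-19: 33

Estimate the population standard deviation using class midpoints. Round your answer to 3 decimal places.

5.387

Midpoints: 2, 7, 12, 17
n = 121, Σfm = 1257, mean = 10.3884
Σfm² = 16569
Σf(m − x̄)² = Σfm² − (Σfm)²/n = 16569 − 1257²/121 = 3510.7438
Population variance = 3510.7438 / 121 = 29.0144
Standard deviation = √29.0144 = 5.3865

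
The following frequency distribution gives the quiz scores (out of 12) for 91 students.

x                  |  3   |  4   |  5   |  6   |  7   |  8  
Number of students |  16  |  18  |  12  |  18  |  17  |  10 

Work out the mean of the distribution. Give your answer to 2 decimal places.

5.35

Values: 3, 4, 5, 6, 7, 8
Σfx = 16×3 + 18×4 + 12×5 + 18×6 + 17×7 + 10×8 = 487
n = Σf = 91
Mean = 487 / 91 = 5.3516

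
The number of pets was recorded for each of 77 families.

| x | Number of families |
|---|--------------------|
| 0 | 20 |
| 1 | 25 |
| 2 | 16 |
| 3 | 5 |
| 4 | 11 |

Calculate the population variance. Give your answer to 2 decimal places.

Values: 0, 1, 2, 3, 4
n = 77, Σfx = 116, mean = 1.5065
Σfx² = 310
Σf(x − x̄)² = Σfx² − (Σfx)²/n = 310 − 116²/77 = 135.2468
Population variance = 135.2468 / 77 = 1.7565

1.76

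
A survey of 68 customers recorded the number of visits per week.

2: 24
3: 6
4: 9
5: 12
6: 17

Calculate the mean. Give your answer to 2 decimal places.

3.88

Values: 2, 3, 4, 5, 6
Σfx = 24×2 + 6×3 + 9×4 + 12×5 + 17×6 = 264
n = Σf = 68
Mean = 264 / 68 = 3.8824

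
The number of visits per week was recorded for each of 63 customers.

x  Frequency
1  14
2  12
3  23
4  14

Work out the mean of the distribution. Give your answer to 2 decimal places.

Values: 1, 2, 3, 4
Σfx = 14×1 + 12×2 + 23×3 + 14×4 = 163
n = Σf = 63
Mean = 163 / 63 = 2.5873

2.59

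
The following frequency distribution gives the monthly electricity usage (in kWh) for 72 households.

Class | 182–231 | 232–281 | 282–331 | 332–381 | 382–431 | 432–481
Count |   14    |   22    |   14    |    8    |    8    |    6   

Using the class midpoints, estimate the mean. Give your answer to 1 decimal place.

Midpoints: 206.5, 256.5, 306.5, 356.5, 406.5, 456.5
Σfm = 14×206.5 + 22×256.5 + 14×306.5 + 8×356.5 + 8×406.5 + 6×456.5 = 21668
n = Σf = 72
Mean = 21668 / 72 = 300.9444

300.9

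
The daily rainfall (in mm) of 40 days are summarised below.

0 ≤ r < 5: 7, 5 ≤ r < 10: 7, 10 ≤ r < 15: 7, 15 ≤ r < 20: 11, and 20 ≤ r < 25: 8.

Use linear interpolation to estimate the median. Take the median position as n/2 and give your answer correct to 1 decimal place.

Cumulative frequencies: 7, 14, 21, 32, 40
n = 40; position = n/2 = 20.
This falls in the class 10 ≤ r < 15: L = 10, F = 14, f = 7, h = 5.
Median ≈ 10 + ((20 − 14) / 7) × 5 = 14.2857

14.3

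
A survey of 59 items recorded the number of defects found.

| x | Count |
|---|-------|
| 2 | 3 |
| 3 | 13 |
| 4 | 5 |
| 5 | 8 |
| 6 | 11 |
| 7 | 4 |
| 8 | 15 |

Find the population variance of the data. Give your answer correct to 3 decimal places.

4.004

Values: 2, 3, 4, 5, 6, 7, 8
n = 59, Σfx = 319, mean = 5.4068
Σfx² = 1961
Σf(x − x̄)² = Σfx² − (Σfx)²/n = 1961 − 319²/59 = 236.2373
Population variance = 236.2373 / 59 = 4.0040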